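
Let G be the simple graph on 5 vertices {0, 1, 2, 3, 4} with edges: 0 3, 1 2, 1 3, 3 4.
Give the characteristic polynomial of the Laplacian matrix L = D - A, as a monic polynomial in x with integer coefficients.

With the vertex order [0, 1, 2, 3, 4], the degrees are [1, 2, 1, 3, 1], giving D = diag(1, 2, 1, 3, 1) and L = D - A. L has integer entries, so p(x) = det(xI - L) has integer coefficients. Expanding the determinant yields x^5 - 8x^4 + 20x^3 - 18x^2 + 5x. The coefficient of x^4 equals -trace(L) = -8, matching the sum of degrees. By the matrix-tree theorem the graph has (1/5) * product of the nonzero eigenvalues = 1 spanning tree. There is one zero in the spectrum, matching the 1 component.

x^5 - 8x^4 + 20x^3 - 18x^2 + 5x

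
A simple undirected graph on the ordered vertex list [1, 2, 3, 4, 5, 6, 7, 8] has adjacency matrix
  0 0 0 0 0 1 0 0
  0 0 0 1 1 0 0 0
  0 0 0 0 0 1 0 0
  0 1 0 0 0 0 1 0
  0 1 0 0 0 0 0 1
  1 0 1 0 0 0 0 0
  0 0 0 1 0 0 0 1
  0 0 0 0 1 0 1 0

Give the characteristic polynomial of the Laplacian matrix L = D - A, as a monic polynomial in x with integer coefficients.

With the vertex order [1, 2, 3, 4, 5, 6, 7, 8], the degrees are [1, 2, 1, 2, 2, 2, 2, 2], giving D = diag(1, 2, 1, 2, 2, 2, 2, 2) and L = D - A. Computing det(xI - L) by cofactor expansion (or equivalently via sum-over-permutations) gives x^8 - 14x^7 + 78x^6 - 220x^5 + 330x^4 - 250x^3 + 75x^2. The constant term is 0 because L is singular (the all-ones vector lies in its kernel). The eigenvalues sum to 14, which equals trace(L) = 2|E|.

x^8 - 14x^7 + 78x^6 - 220x^5 + 330x^4 - 250x^3 + 75x^2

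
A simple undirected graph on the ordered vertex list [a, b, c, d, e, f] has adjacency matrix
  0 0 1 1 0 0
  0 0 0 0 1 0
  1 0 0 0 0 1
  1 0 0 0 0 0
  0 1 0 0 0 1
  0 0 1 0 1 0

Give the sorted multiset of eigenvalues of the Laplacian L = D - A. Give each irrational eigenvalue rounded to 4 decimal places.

Reading degrees in the order [a, b, c, d, e, f] gives [2, 1, 2, 1, 2, 2]; set D = diag(2, 1, 2, 1, 2, 2) and form L = D - A. Since every row of L sums to 0, the all-ones vector is in the kernel and 0 is an eigenvalue. The single zero eigenvalue shows the graph is connected. By the matrix-tree theorem the graph has (1/6) * product of the nonzero eigenvalues = 1 spanning tree. The largest eigenvalue, 3.7321, is at most the vertex count 6.

[0, 0.2679, 1, 2, 3, 3.7321]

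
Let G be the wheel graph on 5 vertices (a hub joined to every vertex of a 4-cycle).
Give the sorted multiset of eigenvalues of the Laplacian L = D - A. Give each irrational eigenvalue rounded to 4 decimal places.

[0, 3, 3, 5, 5]

The graph has 5 vertices and degree multiset [4, 3, 3, 3, 3]; D is the diagonal matrix of degrees and L = D - A. The multiplicity of 0 as a Laplacian eigenvalue equals the number of connected components. The single zero eigenvalue shows the graph is connected. The largest eigenvalue, 5, is at most the vertex count 5. There is one zero in the spectrum, matching the 1 component.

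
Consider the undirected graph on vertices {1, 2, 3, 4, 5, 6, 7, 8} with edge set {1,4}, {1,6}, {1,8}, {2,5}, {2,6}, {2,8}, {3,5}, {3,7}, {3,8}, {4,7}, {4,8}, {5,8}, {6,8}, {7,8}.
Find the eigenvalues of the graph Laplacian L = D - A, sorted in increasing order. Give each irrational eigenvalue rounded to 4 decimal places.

Reading degrees in the order [1, 2, 3, 4, 5, 6, 7, 8] gives [3, 3, 3, 3, 3, 3, 3, 7]; set D = diag(3, 3, 3, 3, 3, 3, 3, 7) and form L = D - A. The multiplicity of 0 as a Laplacian eigenvalue equals the number of connected components. By the matrix-tree theorem the graph has (1/8) * product of the nonzero eigenvalues = 841 spanning trees.

[0, 1.7530, 1.7530, 3.4450, 3.4450, 4.8019, 4.8019, 8]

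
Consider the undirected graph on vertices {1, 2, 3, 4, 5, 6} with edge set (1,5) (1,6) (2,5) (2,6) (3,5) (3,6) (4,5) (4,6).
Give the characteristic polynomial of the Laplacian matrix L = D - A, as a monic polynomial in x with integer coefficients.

Each diagonal entry of L is the vertex degree and each off-diagonal entry is -1 where an edge is present, 0 otherwise; in the order [1, 2, 3, 4, 5, 6] the diagonal is [2, 2, 2, 2, 4, 4]. L has integer entries, so p(x) = det(xI - L) has integer coefficients. Expanding the determinant yields x^6 - 16x^5 + 96x^4 - 272x^3 + 368x^2 - 192x. Since p(0) = det(-L) = 0, x divides p(x).

x^6 - 16x^5 + 96x^4 - 272x^3 + 368x^2 - 192x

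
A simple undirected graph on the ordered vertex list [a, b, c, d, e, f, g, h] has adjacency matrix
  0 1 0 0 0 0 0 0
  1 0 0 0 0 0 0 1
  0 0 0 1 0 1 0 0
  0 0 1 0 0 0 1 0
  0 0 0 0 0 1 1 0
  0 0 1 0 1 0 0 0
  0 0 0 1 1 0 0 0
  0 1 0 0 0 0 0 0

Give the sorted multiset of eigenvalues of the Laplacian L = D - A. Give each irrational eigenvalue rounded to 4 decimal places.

[0, 0, 1, 1.3820, 1.3820, 3, 3.6180, 3.6180]

Reading degrees in the order [a, b, c, d, e, f, g, h] gives [1, 2, 2, 2, 2, 2, 2, 1]; set D = diag(1, 2, 2, 2, 2, 2, 2, 1) and form L = D - A. Diagonalising L (or applying a numerical eigensolver to the 8x8 matrix) gives the spectrum above. The 2 zero eigenvalues correspond to the 2 connected components. The eigenvalues sum to 14, which equals trace(L) = 2|E|. The largest eigenvalue, 3.6180, is at most the vertex count 8.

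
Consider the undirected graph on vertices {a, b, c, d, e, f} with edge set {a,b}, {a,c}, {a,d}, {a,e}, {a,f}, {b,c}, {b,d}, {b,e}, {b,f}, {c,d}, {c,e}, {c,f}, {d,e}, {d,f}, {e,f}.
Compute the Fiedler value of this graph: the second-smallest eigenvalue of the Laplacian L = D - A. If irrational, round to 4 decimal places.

With the vertex order [a, b, c, d, e, f], the degrees are [5, 5, 5, 5, 5, 5], giving D = diag(5, 5, 5, 5, 5, 5) and L = D - A. The smallest Laplacian eigenvalue is always 0. The next one, lambda_2 = 6, measures how hard the graph is to disconnect: larger values mean better connectivity. The eigenvalues sum to 30, which equals trace(L) = 2|E|.

6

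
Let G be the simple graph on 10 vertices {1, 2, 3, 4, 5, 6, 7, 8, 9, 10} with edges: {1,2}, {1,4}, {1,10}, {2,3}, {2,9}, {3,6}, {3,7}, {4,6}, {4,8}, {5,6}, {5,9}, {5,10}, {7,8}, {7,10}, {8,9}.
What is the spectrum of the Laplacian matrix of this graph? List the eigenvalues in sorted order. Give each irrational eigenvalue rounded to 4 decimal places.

[0, 2, 2, 2, 2, 2, 5, 5, 5, 5]

Reading degrees in the order [1, 2, 3, 4, 5, 6, 7, 8, 9, 10] gives [3, 3, 3, 3, 3, 3, 3, 3, 3, 3]; set D = diag(3, 3, 3, 3, 3, 3, 3, 3, 3, 3) and form L = D - A. Since every row of L sums to 0, the all-ones vector is in the kernel and 0 is an eigenvalue. The single zero eigenvalue shows the graph is connected.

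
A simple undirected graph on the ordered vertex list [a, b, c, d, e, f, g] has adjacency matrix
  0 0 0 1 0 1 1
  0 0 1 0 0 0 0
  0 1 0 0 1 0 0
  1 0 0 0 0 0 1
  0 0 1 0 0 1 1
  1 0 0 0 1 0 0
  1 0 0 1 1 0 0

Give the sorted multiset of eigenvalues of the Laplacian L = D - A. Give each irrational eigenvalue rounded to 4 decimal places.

[0, 0.3889, 1.5106, 2.2027, 3.2250, 3.7425, 4.9303]

Reading degrees in the order [a, b, c, d, e, f, g] gives [3, 1, 2, 2, 3, 2, 3]; set D = diag(3, 1, 2, 2, 3, 2, 3) and form L = D - A. L is symmetric positive semidefinite, so every eigenvalue is real and nonnegative. The single zero eigenvalue shows the graph is connected. There is one zero in the spectrum, matching the 1 component.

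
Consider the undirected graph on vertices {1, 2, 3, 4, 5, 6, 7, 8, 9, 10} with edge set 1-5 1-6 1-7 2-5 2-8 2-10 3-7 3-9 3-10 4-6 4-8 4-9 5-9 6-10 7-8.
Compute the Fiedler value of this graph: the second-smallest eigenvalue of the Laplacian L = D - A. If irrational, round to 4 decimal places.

2

Reading degrees in the order [1, 2, 3, 4, 5, 6, 7, 8, 9, 10] gives [3, 3, 3, 3, 3, 3, 3, 3, 3, 3]; set D = diag(3, 3, 3, 3, 3, 3, 3, 3, 3, 3) and form L = D - A. The smallest Laplacian eigenvalue is always 0. The next one, lambda_2 = 2, measures how hard the graph is to disconnect: larger values mean better connectivity. There is one zero in the spectrum, matching the 1 component.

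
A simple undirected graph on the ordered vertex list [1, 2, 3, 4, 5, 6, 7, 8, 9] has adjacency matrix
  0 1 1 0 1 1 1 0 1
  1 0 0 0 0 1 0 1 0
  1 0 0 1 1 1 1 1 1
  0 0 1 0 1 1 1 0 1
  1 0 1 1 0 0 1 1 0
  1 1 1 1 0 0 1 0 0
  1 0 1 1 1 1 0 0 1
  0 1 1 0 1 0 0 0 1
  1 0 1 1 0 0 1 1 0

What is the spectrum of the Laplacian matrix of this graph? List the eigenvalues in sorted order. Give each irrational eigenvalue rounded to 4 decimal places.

[0, 2.6537, 3.6523, 5, 5.5011, 5.8515, 7.2145, 7.9442, 8.1828]

Reading degrees in the order [1, 2, 3, 4, 5, 6, 7, 8, 9] gives [6, 3, 7, 5, 5, 5, 6, 4, 5]; set D = diag(6, 3, 7, 5, 5, 5, 6, 4, 5) and form L = D - A. L is symmetric positive semidefinite, so every eigenvalue is real and nonnegative. The single zero eigenvalue shows the graph is connected. By the matrix-tree theorem the graph has (1/9) * product of the nonzero eigenvalues = 81285 spanning trees.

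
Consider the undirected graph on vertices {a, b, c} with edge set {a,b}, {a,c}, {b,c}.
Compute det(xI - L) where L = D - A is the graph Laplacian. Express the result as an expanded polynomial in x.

Reading degrees in the order [a, b, c] gives [2, 2, 2]; set D = diag(2, 2, 2) and form L = D - A. Computing det(xI - L) by cofactor expansion (or equivalently via sum-over-permutations) gives x^3 - 6x^2 + 9x. The coefficient of x^2 equals -trace(L) = -6, matching the sum of degrees. The largest eigenvalue, 3, is at most the vertex count 3.

x^3 - 6x^2 + 9x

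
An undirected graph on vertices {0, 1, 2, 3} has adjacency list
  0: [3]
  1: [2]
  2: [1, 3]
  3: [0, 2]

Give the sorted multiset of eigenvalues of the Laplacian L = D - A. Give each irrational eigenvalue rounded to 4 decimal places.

With the vertex order [0, 1, 2, 3], the degrees are [1, 1, 2, 2], giving D = diag(1, 1, 2, 2) and L = D - A. The multiplicity of 0 as a Laplacian eigenvalue equals the number of connected components. The single zero eigenvalue shows the graph is connected. By the matrix-tree theorem the graph has (1/4) * product of the nonzero eigenvalues = 1 spanning tree. The largest eigenvalue, 3.4142, is at most the vertex count 4.

[0, 0.5858, 2, 3.4142]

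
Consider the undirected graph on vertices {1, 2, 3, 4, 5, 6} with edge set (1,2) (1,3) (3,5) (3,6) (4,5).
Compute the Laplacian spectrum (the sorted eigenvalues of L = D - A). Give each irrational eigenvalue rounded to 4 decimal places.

[0, 0.3820, 0.6972, 2, 2.6180, 4.3028]

Reading degrees in the order [1, 2, 3, 4, 5, 6] gives [2, 1, 3, 1, 2, 1]; set D = diag(2, 1, 3, 1, 2, 1) and form L = D - A. Since every row of L sums to 0, the all-ones vector is in the kernel and 0 is an eigenvalue. The single zero eigenvalue shows the graph is connected. By the matrix-tree theorem the graph has (1/6) * product of the nonzero eigenvalues = 1 spanning tree.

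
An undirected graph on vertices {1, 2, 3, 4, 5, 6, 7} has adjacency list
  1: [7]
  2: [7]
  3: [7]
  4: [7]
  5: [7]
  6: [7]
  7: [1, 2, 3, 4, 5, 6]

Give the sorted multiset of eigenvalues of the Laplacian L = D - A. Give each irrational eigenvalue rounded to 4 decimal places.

[0, 1, 1, 1, 1, 1, 7]

Reading degrees in the order [1, 2, 3, 4, 5, 6, 7] gives [1, 1, 1, 1, 1, 1, 6]; set D = diag(1, 1, 1, 1, 1, 1, 6) and form L = D - A. The multiplicity of 0 as a Laplacian eigenvalue equals the number of connected components. There is one zero in the spectrum, matching the 1 component.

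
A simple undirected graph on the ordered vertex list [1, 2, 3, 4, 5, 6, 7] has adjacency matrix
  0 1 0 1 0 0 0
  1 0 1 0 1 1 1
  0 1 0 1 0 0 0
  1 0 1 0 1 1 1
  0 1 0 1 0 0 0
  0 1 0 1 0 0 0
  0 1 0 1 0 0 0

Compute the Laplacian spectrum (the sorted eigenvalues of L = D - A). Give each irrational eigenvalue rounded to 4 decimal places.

With the vertex order [1, 2, 3, 4, 5, 6, 7], the degrees are [2, 5, 2, 5, 2, 2, 2], giving D = diag(2, 5, 2, 5, 2, 2, 2) and L = D - A. Diagonalising L (or applying a numerical eigensolver to the 7x7 matrix) gives the spectrum above. The single zero eigenvalue shows the graph is connected.

[0, 2, 2, 2, 2, 5, 7]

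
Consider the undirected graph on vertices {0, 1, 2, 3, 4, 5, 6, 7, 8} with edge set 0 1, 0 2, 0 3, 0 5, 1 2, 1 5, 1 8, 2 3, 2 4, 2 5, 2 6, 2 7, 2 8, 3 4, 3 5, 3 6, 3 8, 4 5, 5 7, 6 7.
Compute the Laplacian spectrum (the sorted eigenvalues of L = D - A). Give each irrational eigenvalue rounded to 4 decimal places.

With the vertex order [0, 1, 2, 3, 4, 5, 6, 7, 8], the degrees are [4, 4, 8, 6, 3, 6, 3, 3, 3], giving D = diag(4, 4, 8, 6, 3, 6, 3, 3, 3) and L = D - A. L is symmetric positive semidefinite, so every eigenvalue is real and nonnegative. There is one zero in the spectrum, matching the 1 component.

[0, 2.0668, 2.6940, 3.2855, 3.7525, 4.9358, 6.6421, 7.6233, 9]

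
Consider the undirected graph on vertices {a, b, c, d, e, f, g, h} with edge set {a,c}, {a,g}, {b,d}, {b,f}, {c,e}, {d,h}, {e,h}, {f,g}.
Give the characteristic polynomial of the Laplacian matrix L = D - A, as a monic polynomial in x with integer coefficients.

x^8 - 16x^7 + 104x^6 - 352x^5 + 660x^4 - 672x^3 + 336x^2 - 64x

With the vertex order [a, b, c, d, e, f, g, h], the degrees are [2, 2, 2, 2, 2, 2, 2, 2], giving D = diag(2, 2, 2, 2, 2, 2, 2, 2) and L = D - A. Computing det(xI - L) by cofactor expansion (or equivalently via sum-over-permutations) gives x^8 - 16x^7 + 104x^6 - 352x^5 + 660x^4 - 672x^3 + 336x^2 - 64x. The constant term is 0 because L is singular (the all-ones vector lies in its kernel). The eigenvalues sum to 16, which equals trace(L) = 2|E|.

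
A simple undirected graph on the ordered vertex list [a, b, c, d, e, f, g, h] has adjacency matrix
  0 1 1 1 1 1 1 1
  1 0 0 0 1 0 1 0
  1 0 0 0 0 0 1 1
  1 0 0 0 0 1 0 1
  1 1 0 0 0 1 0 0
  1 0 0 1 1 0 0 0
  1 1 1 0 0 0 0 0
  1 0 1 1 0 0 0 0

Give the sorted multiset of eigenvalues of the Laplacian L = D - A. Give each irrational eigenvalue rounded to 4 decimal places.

Each diagonal entry of L is the vertex degree and each off-diagonal entry is -1 where an edge is present, 0 otherwise; in the order [a, b, c, d, e, f, g, h] the diagonal is [7, 3, 3, 3, 3, 3, 3, 3]. L is symmetric positive semidefinite, so every eigenvalue is real and nonnegative. The single zero eigenvalue shows the graph is connected. The eigenvalues sum to 28, which equals trace(L) = 2|E|.

[0, 1.7530, 1.7530, 3.4450, 3.4450, 4.8019, 4.8019, 8]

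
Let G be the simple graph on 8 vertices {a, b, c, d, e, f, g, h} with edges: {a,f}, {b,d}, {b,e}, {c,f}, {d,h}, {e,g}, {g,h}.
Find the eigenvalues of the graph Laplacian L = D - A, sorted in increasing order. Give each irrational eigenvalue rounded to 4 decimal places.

[0, 0, 1, 1.3820, 1.3820, 3, 3.6180, 3.6180]

Reading degrees in the order [a, b, c, d, e, f, g, h] gives [1, 2, 1, 2, 2, 2, 2, 2]; set D = diag(1, 2, 1, 2, 2, 2, 2, 2) and form L = D - A. Diagonalising L (or applying a numerical eigensolver to the 8x8 matrix) gives the spectrum above. The 2 zero eigenvalues correspond to the 2 connected components. The largest eigenvalue, 3.6180, is at most the vertex count 8. The eigenvalues sum to 14, which equals trace(L) = 2|E|.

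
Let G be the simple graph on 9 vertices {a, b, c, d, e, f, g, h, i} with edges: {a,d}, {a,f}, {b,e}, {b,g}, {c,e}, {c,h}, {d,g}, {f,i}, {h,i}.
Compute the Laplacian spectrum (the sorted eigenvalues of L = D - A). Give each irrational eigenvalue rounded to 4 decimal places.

[0, 0.4679, 0.4679, 1.6527, 1.6527, 3, 3, 3.8794, 3.8794]

With the vertex order [a, b, c, d, e, f, g, h, i], the degrees are [2, 2, 2, 2, 2, 2, 2, 2, 2], giving D = diag(2, 2, 2, 2, 2, 2, 2, 2, 2) and L = D - A. Since every row of L sums to 0, the all-ones vector is in the kernel and 0 is an eigenvalue. The single zero eigenvalue shows the graph is connected.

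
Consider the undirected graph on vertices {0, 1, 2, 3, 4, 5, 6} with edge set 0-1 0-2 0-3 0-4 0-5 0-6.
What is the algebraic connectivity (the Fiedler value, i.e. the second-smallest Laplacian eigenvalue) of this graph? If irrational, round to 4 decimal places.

1

Reading degrees in the order [0, 1, 2, 3, 4, 5, 6] gives [6, 1, 1, 1, 1, 1, 1]; set D = diag(6, 1, 1, 1, 1, 1, 1) and form L = D - A. Computing the eigenvalues of L and sorting gives [0, 1, 1, 1, 1, 1, 7]. The Fiedler value lambda_2 = 1 is strictly positive, so the graph is connected.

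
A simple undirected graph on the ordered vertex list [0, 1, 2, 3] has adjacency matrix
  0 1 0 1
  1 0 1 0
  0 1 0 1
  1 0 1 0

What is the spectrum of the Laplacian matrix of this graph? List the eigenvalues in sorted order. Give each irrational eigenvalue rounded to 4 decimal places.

Each diagonal entry of L is the vertex degree and each off-diagonal entry is -1 where an edge is present, 0 otherwise; in the order [0, 1, 2, 3] the diagonal is [2, 2, 2, 2]. L is symmetric positive semidefinite, so every eigenvalue is real and nonnegative. There is one zero in the spectrum, matching the 1 component.

[0, 2, 2, 4]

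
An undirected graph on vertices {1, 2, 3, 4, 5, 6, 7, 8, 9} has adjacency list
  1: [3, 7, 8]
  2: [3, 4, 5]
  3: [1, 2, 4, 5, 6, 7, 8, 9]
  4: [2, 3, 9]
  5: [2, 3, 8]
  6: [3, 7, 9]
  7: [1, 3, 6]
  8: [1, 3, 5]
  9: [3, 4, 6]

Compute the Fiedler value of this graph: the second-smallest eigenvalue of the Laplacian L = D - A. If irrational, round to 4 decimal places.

Each diagonal entry of L is the vertex degree and each off-diagonal entry is -1 where an edge is present, 0 otherwise; in the order [1, 2, 3, 4, 5, 6, 7, 8, 9] the diagonal is [3, 3, 8, 3, 3, 3, 3, 3, 3]. The sorted Laplacian eigenvalues are [0, 1.5858, 1.5858, 3, 3, 4.4142, 4.4142, 5, 9]; the algebraic connectivity is the second entry, 1.5858. The eigenvalues sum to 32, which equals trace(L) = 2|E|.

1.5858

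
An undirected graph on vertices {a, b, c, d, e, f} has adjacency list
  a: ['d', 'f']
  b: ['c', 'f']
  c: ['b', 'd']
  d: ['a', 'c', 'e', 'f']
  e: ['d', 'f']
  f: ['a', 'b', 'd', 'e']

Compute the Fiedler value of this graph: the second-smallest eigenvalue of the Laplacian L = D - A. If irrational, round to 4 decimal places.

Each diagonal entry of L is the vertex degree and each off-diagonal entry is -1 where an edge is present, 0 otherwise; in the order [a, b, c, d, e, f] the diagonal is [2, 2, 2, 4, 2, 4]. The sorted Laplacian eigenvalues are [0, 1.2679, 2, 2.5858, 4.7321, 5.4142]; the algebraic connectivity is the second entry, 1.2679. The eigenvalues sum to 16, which equals trace(L) = 2|E|.

1.2679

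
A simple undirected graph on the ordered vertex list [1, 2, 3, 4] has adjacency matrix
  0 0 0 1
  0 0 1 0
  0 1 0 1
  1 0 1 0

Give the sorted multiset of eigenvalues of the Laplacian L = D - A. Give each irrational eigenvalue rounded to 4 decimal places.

[0, 0.5858, 2, 3.4142]

With the vertex order [1, 2, 3, 4], the degrees are [1, 1, 2, 2], giving D = diag(1, 1, 2, 2) and L = D - A. Since every row of L sums to 0, the all-ones vector is in the kernel and 0 is an eigenvalue. The single zero eigenvalue shows the graph is connected. The largest eigenvalue, 3.4142, is at most the vertex count 4.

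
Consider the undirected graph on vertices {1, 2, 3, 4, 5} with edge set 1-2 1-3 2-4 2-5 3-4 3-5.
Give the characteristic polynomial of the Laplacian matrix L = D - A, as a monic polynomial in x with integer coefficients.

Reading degrees in the order [1, 2, 3, 4, 5] gives [2, 3, 3, 2, 2]; set D = diag(2, 3, 3, 2, 2) and form L = D - A. L has integer entries, so p(x) = det(xI - L) has integer coefficients. Expanding the determinant yields x^5 - 12x^4 + 51x^3 - 92x^2 + 60x. The coefficient of x^4 equals -trace(L) = -12, matching the sum of degrees. The eigenvalues sum to 12, which equals trace(L) = 2|E|. The largest eigenvalue, 5, is at most the vertex count 5.

x^5 - 12x^4 + 51x^3 - 92x^2 + 60x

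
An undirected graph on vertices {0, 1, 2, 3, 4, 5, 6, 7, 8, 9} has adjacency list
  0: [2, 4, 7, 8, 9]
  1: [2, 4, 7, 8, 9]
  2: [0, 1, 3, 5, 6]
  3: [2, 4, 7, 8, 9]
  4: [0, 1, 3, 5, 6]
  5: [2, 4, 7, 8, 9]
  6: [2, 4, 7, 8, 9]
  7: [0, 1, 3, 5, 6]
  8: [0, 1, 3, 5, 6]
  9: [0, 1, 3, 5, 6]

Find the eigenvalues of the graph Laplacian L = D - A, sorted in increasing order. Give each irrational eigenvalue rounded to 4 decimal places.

[0, 5, 5, 5, 5, 5, 5, 5, 5, 10]

With the vertex order [0, 1, 2, 3, 4, 5, 6, 7, 8, 9], the degrees are [5, 5, 5, 5, 5, 5, 5, 5, 5, 5], giving D = diag(5, 5, 5, 5, 5, 5, 5, 5, 5, 5) and L = D - A. Since every row of L sums to 0, the all-ones vector is in the kernel and 0 is an eigenvalue. The largest eigenvalue, 10, is at most the vertex count 10. By the matrix-tree theorem the graph has (1/10) * product of the nonzero eigenvalues = 390625 spanning trees.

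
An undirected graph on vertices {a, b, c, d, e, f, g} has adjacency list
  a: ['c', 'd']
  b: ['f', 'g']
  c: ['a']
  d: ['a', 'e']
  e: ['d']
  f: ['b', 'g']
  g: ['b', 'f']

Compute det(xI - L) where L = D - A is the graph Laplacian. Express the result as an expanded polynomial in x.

Reading degrees in the order [a, b, c, d, e, f, g] gives [2, 2, 1, 2, 1, 2, 2]; set D = diag(2, 2, 1, 2, 1, 2, 2) and form L = D - A. L has integer entries, so p(x) = det(xI - L) has integer coefficients. Expanding the determinant yields x^7 - 12x^6 + 55x^5 - 118x^4 + 114x^3 - 36x^2. The constant term is 0 because L is singular (the all-ones vector lies in its kernel). The eigenvalues sum to 12, which equals trace(L) = 2|E|.

x^7 - 12x^6 + 55x^5 - 118x^4 + 114x^3 - 36x^2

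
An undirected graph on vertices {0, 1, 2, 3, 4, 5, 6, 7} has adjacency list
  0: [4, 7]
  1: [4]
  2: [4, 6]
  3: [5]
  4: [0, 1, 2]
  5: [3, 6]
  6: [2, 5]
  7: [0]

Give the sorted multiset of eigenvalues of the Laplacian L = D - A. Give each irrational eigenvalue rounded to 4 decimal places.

[0, 0.1864, 0.5858, 1, 2, 2.4707, 3.4142, 4.3429]

Reading degrees in the order [0, 1, 2, 3, 4, 5, 6, 7] gives [2, 1, 2, 1, 3, 2, 2, 1]; set D = diag(2, 1, 2, 1, 3, 2, 2, 1) and form L = D - A. Diagonalising L (or applying a numerical eigensolver to the 8x8 matrix) gives the spectrum above. The single zero eigenvalue shows the graph is connected. The largest eigenvalue, 4.3429, is at most the vertex count 8.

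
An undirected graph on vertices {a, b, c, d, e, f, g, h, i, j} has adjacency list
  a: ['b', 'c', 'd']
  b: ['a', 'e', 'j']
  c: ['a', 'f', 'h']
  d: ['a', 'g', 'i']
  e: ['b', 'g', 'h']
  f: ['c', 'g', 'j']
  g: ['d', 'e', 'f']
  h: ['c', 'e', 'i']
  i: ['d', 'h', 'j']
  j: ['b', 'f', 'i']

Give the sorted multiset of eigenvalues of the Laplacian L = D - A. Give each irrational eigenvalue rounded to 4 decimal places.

With the vertex order [a, b, c, d, e, f, g, h, i, j], the degrees are [3, 3, 3, 3, 3, 3, 3, 3, 3, 3], giving D = diag(3, 3, 3, 3, 3, 3, 3, 3, 3, 3) and L = D - A. Since every row of L sums to 0, the all-ones vector is in the kernel and 0 is an eigenvalue. The largest eigenvalue, 5, is at most the vertex count 10.

[0, 2, 2, 2, 2, 2, 5, 5, 5, 5]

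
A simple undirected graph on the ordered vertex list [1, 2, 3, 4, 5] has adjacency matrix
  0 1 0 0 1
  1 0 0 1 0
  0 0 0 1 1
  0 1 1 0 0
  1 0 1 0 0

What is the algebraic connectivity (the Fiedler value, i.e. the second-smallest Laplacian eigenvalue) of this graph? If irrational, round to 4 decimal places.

1.3820

With the vertex order [1, 2, 3, 4, 5], the degrees are [2, 2, 2, 2, 2], giving D = diag(2, 2, 2, 2, 2) and L = D - A. Computing the eigenvalues of L and sorting gives [0, 1.3820, 1.3820, 3.6180, 3.6180]. The Fiedler value lambda_2 = 1.3820 is strictly positive, so the graph is connected. By the matrix-tree theorem the graph has (1/5) * product of the nonzero eigenvalues = 5 spanning trees.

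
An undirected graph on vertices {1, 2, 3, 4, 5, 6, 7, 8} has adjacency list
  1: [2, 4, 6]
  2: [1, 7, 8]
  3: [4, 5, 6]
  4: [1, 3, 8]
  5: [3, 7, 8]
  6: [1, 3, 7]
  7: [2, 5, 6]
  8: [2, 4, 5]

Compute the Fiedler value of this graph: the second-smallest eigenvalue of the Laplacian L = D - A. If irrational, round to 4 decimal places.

2

Each diagonal entry of L is the vertex degree and each off-diagonal entry is -1 where an edge is present, 0 otherwise; in the order [1, 2, 3, 4, 5, 6, 7, 8] the diagonal is [3, 3, 3, 3, 3, 3, 3, 3]. The sorted Laplacian eigenvalues are [0, 2, 2, 2, 4, 4, 4, 6]; the algebraic connectivity is the second entry, 2. By the matrix-tree theorem the graph has (1/8) * product of the nonzero eigenvalues = 384 spanning trees.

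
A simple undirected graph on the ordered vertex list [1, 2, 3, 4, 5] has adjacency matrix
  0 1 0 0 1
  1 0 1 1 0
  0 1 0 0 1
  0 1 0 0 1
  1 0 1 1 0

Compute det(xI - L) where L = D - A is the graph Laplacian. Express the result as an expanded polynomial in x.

x^5 - 12x^4 + 51x^3 - 92x^2 + 60x

With the vertex order [1, 2, 3, 4, 5], the degrees are [2, 3, 2, 2, 3], giving D = diag(2, 3, 2, 2, 3) and L = D - A. L has integer entries, so p(x) = det(xI - L) has integer coefficients. Expanding the determinant yields x^5 - 12x^4 + 51x^3 - 92x^2 + 60x. The coefficient of x^4 equals -trace(L) = -12, matching the sum of degrees. The largest eigenvalue, 5, is at most the vertex count 5.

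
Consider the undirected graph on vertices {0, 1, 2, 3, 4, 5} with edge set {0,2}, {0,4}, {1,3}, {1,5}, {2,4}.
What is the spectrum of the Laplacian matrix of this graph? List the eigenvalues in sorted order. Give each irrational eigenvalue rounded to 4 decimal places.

[0, 0, 1, 3, 3, 3]

Reading degrees in the order [0, 1, 2, 3, 4, 5] gives [2, 2, 2, 1, 2, 1]; set D = diag(2, 2, 2, 1, 2, 1) and form L = D - A. L is symmetric positive semidefinite, so every eigenvalue is real and nonnegative. The 2 zero eigenvalues correspond to the 2 connected components. There are 2 zeros in the spectrum, matching the 2 components.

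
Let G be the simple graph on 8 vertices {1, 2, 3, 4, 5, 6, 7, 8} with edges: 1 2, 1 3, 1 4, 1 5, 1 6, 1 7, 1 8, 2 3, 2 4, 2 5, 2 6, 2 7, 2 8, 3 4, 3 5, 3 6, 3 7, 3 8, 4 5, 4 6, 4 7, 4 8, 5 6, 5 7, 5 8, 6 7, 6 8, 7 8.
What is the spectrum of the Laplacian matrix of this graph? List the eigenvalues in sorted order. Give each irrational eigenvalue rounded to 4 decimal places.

Reading degrees in the order [1, 2, 3, 4, 5, 6, 7, 8] gives [7, 7, 7, 7, 7, 7, 7, 7]; set D = diag(7, 7, 7, 7, 7, 7, 7, 7) and form L = D - A. The multiplicity of 0 as a Laplacian eigenvalue equals the number of connected components.

[0, 8, 8, 8, 8, 8, 8, 8]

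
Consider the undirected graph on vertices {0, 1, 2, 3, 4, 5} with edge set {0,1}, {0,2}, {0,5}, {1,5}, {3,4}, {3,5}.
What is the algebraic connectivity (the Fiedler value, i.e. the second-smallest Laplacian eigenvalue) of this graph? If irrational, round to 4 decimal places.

0.4131

Each diagonal entry of L is the vertex degree and each off-diagonal entry is -1 where an edge is present, 0 otherwise; in the order [0, 1, 2, 3, 4, 5] the diagonal is [3, 2, 1, 2, 1, 3]. The smallest Laplacian eigenvalue is always 0. The next one, lambda_2 = 0.4131, measures how hard the graph is to disconnect: larger values mean better connectivity. There is one zero in the spectrum, matching the 1 component.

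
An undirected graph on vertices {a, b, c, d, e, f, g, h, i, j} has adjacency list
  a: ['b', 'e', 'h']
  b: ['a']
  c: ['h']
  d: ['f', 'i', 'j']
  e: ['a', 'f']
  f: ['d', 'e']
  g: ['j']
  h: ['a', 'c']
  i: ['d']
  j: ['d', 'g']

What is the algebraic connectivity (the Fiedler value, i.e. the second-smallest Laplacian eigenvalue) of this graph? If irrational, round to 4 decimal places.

Reading degrees in the order [a, b, c, d, e, f, g, h, i, j] gives [3, 1, 1, 3, 2, 2, 1, 2, 1, 2]; set D = diag(3, 1, 1, 3, 2, 2, 1, 2, 1, 2) and form L = D - A. Computing the eigenvalues of L and sorting gives [0, 0.1277, 0.5188, 0.6297, 1, 2, 2.3111, 2.7968, 4.1701, 4.4458]. The Fiedler value lambda_2 = 0.1277 is strictly positive, so the graph is connected. The largest eigenvalue, 4.4458, is at most the vertex count 10.

0.1277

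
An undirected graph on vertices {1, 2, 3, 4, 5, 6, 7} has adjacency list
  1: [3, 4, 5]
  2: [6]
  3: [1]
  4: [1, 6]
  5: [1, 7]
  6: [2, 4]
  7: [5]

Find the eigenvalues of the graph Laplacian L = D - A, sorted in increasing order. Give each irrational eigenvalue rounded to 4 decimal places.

[0, 0.2603, 0.6262, 1.4055, 2.2742, 3.0996, 4.3342]

Reading degrees in the order [1, 2, 3, 4, 5, 6, 7] gives [3, 1, 1, 2, 2, 2, 1]; set D = diag(3, 1, 1, 2, 2, 2, 1) and form L = D - A. L is symmetric positive semidefinite, so every eigenvalue is real and nonnegative. The single zero eigenvalue shows the graph is connected. The largest eigenvalue, 4.3342, is at most the vertex count 7.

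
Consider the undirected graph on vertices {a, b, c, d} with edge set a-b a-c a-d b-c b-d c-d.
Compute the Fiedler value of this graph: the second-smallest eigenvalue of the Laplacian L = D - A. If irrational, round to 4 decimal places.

Each diagonal entry of L is the vertex degree and each off-diagonal entry is -1 where an edge is present, 0 otherwise; in the order [a, b, c, d] the diagonal is [3, 3, 3, 3]. The sorted Laplacian eigenvalues are [0, 4, 4, 4]; the algebraic connectivity is the second entry, 4. There is one zero in the spectrum, matching the 1 component.

4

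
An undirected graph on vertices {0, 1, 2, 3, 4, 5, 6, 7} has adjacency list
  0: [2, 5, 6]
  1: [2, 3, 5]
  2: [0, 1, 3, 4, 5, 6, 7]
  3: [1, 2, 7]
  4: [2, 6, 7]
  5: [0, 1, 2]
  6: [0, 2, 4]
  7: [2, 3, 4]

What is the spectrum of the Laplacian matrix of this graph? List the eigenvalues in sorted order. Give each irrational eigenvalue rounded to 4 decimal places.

Reading degrees in the order [0, 1, 2, 3, 4, 5, 6, 7] gives [3, 3, 7, 3, 3, 3, 3, 3]; set D = diag(3, 3, 7, 3, 3, 3, 3, 3) and form L = D - A. Since every row of L sums to 0, the all-ones vector is in the kernel and 0 is an eigenvalue. The single zero eigenvalue shows the graph is connected. By the matrix-tree theorem the graph has (1/8) * product of the nonzero eigenvalues = 841 spanning trees.

[0, 1.7530, 1.7530, 3.4450, 3.4450, 4.8019, 4.8019, 8]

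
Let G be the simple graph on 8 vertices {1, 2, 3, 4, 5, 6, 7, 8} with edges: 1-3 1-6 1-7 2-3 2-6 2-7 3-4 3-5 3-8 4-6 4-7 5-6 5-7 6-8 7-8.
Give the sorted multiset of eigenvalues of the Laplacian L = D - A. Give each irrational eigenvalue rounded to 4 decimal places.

Reading degrees in the order [1, 2, 3, 4, 5, 6, 7, 8] gives [3, 3, 5, 3, 3, 5, 5, 3]; set D = diag(3, 3, 5, 3, 3, 5, 5, 3) and form L = D - A. The multiplicity of 0 as a Laplacian eigenvalue equals the number of connected components. The single zero eigenvalue shows the graph is connected. The largest eigenvalue, 8, is at most the vertex count 8. There is one zero in the spectrum, matching the 1 component.

[0, 3, 3, 3, 3, 5, 5, 8]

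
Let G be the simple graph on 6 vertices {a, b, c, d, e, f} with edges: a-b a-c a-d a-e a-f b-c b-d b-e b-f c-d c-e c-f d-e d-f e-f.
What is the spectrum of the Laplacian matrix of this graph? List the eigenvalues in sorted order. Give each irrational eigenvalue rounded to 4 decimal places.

[0, 6, 6, 6, 6, 6]

With the vertex order [a, b, c, d, e, f], the degrees are [5, 5, 5, 5, 5, 5], giving D = diag(5, 5, 5, 5, 5, 5) and L = D - A. Since every row of L sums to 0, the all-ones vector is in the kernel and 0 is an eigenvalue. The single zero eigenvalue shows the graph is connected.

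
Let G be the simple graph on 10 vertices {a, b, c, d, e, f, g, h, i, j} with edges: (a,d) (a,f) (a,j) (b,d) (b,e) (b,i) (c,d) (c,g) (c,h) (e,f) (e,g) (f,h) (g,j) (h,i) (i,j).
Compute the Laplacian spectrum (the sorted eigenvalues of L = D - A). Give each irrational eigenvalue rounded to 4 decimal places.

Reading degrees in the order [a, b, c, d, e, f, g, h, i, j] gives [3, 3, 3, 3, 3, 3, 3, 3, 3, 3]; set D = diag(3, 3, 3, 3, 3, 3, 3, 3, 3, 3) and form L = D - A. The multiplicity of 0 as a Laplacian eigenvalue equals the number of connected components. The single zero eigenvalue shows the graph is connected. There is one zero in the spectrum, matching the 1 component.

[0, 2, 2, 2, 2, 2, 5, 5, 5, 5]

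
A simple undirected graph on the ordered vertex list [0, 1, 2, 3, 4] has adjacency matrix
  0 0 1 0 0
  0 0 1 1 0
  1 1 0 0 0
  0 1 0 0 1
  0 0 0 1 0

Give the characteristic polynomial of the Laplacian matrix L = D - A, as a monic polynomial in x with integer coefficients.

Each diagonal entry of L is the vertex degree and each off-diagonal entry is -1 where an edge is present, 0 otherwise; in the order [0, 1, 2, 3, 4] the diagonal is [1, 2, 2, 2, 1]. L has integer entries, so p(x) = det(xI - L) has integer coefficients. Expanding the determinant yields x^5 - 8x^4 + 21x^3 - 20x^2 + 5x. Since p(0) = det(-L) = 0, x divides p(x). The largest eigenvalue, 3.6180, is at most the vertex count 5.

x^5 - 8x^4 + 21x^3 - 20x^2 + 5x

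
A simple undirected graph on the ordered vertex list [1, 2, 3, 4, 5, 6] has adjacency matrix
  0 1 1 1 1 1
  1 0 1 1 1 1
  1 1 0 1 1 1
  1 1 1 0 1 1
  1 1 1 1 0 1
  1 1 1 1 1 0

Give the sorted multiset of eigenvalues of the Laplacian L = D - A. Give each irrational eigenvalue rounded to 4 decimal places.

Each diagonal entry of L is the vertex degree and each off-diagonal entry is -1 where an edge is present, 0 otherwise; in the order [1, 2, 3, 4, 5, 6] the diagonal is [5, 5, 5, 5, 5, 5]. The multiplicity of 0 as a Laplacian eigenvalue equals the number of connected components. The single zero eigenvalue shows the graph is connected. There is one zero in the spectrum, matching the 1 component.

[0, 6, 6, 6, 6, 6]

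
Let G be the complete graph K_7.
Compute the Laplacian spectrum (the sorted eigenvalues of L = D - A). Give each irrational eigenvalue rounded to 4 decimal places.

The graph has 7 vertices and degree multiset [6, 6, 6, 6, 6, 6, 6]; D is the diagonal matrix of degrees and L = D - A. Diagonalising L (or applying a numerical eigensolver to the 7x7 matrix) gives the spectrum above. There is one zero in the spectrum, matching the 1 component.

[0, 7, 7, 7, 7, 7, 7]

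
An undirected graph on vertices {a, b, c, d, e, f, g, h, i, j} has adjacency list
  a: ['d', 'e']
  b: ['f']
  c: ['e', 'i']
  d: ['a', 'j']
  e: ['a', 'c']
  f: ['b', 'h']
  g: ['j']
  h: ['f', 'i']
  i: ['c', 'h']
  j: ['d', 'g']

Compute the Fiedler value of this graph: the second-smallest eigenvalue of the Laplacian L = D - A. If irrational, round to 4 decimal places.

With the vertex order [a, b, c, d, e, f, g, h, i, j], the degrees are [2, 1, 2, 2, 2, 2, 1, 2, 2, 2], giving D = diag(2, 1, 2, 2, 2, 2, 1, 2, 2, 2) and L = D - A. Computing the eigenvalues of L and sorting gives [0, 0.0979, 0.3820, 0.8244, 1.3820, 2, 2.6180, 3.1756, 3.6180, 3.9021]. The Fiedler value lambda_2 = 0.0979 is strictly positive, so the graph is connected. There is one zero in the spectrum, matching the 1 component.

0.0979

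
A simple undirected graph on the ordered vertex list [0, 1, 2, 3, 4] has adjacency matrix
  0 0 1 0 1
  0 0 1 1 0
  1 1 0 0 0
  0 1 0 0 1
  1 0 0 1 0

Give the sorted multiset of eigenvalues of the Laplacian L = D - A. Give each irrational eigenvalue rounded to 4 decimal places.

[0, 1.3820, 1.3820, 3.6180, 3.6180]

Reading degrees in the order [0, 1, 2, 3, 4] gives [2, 2, 2, 2, 2]; set D = diag(2, 2, 2, 2, 2) and form L = D - A. Diagonalising L (or applying a numerical eigensolver to the 5x5 matrix) gives the spectrum above. The largest eigenvalue, 3.6180, is at most the vertex count 5.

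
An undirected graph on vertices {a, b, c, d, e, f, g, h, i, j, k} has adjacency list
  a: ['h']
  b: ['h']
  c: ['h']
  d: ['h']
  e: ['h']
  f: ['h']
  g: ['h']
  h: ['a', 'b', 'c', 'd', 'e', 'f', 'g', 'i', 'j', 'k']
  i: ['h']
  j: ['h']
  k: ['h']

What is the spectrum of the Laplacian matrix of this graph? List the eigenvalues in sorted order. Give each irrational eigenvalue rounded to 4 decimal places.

[0, 1, 1, 1, 1, 1, 1, 1, 1, 1, 11]

With the vertex order [a, b, c, d, e, f, g, h, i, j, k], the degrees are [1, 1, 1, 1, 1, 1, 1, 10, 1, 1, 1], giving D = diag(1, 1, 1, 1, 1, 1, 1, 10, 1, 1, 1) and L = D - A. Diagonalising L (or applying a numerical eigensolver to the 11x11 matrix) gives the spectrum above. The single zero eigenvalue shows the graph is connected.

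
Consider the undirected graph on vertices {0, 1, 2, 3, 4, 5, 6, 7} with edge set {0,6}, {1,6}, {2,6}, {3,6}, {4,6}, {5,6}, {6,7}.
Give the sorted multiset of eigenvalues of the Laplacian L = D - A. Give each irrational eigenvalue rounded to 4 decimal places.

[0, 1, 1, 1, 1, 1, 1, 8]

Each diagonal entry of L is the vertex degree and each off-diagonal entry is -1 where an edge is present, 0 otherwise; in the order [0, 1, 2, 3, 4, 5, 6, 7] the diagonal is [1, 1, 1, 1, 1, 1, 7, 1]. Diagonalising L (or applying a numerical eigensolver to the 8x8 matrix) gives the spectrum above. The single zero eigenvalue shows the graph is connected. The eigenvalues sum to 14, which equals trace(L) = 2|E|.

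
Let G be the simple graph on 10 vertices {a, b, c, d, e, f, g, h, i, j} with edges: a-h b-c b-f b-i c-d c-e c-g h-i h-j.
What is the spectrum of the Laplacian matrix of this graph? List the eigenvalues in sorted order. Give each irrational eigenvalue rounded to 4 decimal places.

[0, 0.1640, 0.5531, 1, 1, 1, 1.5129, 3.2827, 4.1972, 5.2902]

Each diagonal entry of L is the vertex degree and each off-diagonal entry is -1 where an edge is present, 0 otherwise; in the order [a, b, c, d, e, f, g, h, i, j] the diagonal is [1, 3, 4, 1, 1, 1, 1, 3, 2, 1]. The multiplicity of 0 as a Laplacian eigenvalue equals the number of connected components. The single zero eigenvalue shows the graph is connected. By the matrix-tree theorem the graph has (1/10) * product of the nonzero eigenvalues = 1 spanning tree. There is one zero in the spectrum, matching the 1 component.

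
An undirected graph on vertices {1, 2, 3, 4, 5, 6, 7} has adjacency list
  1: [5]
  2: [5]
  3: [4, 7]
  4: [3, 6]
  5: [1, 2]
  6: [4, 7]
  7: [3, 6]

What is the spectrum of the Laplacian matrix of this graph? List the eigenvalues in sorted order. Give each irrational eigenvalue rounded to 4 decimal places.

Reading degrees in the order [1, 2, 3, 4, 5, 6, 7] gives [1, 1, 2, 2, 2, 2, 2]; set D = diag(1, 1, 2, 2, 2, 2, 2) and form L = D - A. L is symmetric positive semidefinite, so every eigenvalue is real and nonnegative. The 2 zero eigenvalues correspond to the 2 connected components. The eigenvalues sum to 12, which equals trace(L) = 2|E|.

[0, 0, 1, 2, 2, 3, 4]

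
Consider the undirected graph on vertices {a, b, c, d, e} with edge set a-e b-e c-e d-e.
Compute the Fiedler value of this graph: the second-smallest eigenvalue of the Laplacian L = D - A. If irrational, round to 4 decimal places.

Reading degrees in the order [a, b, c, d, e] gives [1, 1, 1, 1, 4]; set D = diag(1, 1, 1, 1, 4) and form L = D - A. The smallest Laplacian eigenvalue is always 0. The next one, lambda_2 = 1, measures how hard the graph is to disconnect: larger values mean better connectivity.

1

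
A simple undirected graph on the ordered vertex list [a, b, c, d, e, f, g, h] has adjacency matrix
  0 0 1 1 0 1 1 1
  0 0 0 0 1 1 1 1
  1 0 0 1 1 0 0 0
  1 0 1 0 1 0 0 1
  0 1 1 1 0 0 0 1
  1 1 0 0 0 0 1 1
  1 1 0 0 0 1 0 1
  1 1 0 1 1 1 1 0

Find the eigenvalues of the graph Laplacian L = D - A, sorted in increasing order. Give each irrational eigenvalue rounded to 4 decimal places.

[0, 1.9390, 3.5302, 4.3304, 5, 5.6878, 6.3211, 7.1916]

Reading degrees in the order [a, b, c, d, e, f, g, h] gives [5, 4, 3, 4, 4, 4, 4, 6]; set D = diag(5, 4, 3, 4, 4, 4, 4, 6) and form L = D - A. L is symmetric positive semidefinite, so every eigenvalue is real and nonnegative. The largest eigenvalue, 7.1916, is at most the vertex count 8. There is one zero in the spectrum, matching the 1 component.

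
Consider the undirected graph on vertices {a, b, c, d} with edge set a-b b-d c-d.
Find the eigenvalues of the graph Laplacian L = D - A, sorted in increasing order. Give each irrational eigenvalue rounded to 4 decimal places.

[0, 0.5858, 2, 3.4142]

Each diagonal entry of L is the vertex degree and each off-diagonal entry is -1 where an edge is present, 0 otherwise; in the order [a, b, c, d] the diagonal is [1, 2, 1, 2]. The multiplicity of 0 as a Laplacian eigenvalue equals the number of connected components. There is one zero in the spectrum, matching the 1 component. The largest eigenvalue, 3.4142, is at most the vertex count 4.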